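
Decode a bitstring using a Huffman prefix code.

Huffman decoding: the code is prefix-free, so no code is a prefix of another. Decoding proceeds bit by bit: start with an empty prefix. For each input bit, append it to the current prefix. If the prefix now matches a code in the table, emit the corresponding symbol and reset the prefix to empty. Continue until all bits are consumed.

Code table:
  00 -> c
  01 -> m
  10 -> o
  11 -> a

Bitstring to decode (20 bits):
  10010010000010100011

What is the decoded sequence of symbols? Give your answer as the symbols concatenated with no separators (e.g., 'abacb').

Answer: omcoccooca

Derivation:
Bit 0: prefix='1' (no match yet)
Bit 1: prefix='10' -> emit 'o', reset
Bit 2: prefix='0' (no match yet)
Bit 3: prefix='01' -> emit 'm', reset
Bit 4: prefix='0' (no match yet)
Bit 5: prefix='00' -> emit 'c', reset
Bit 6: prefix='1' (no match yet)
Bit 7: prefix='10' -> emit 'o', reset
Bit 8: prefix='0' (no match yet)
Bit 9: prefix='00' -> emit 'c', reset
Bit 10: prefix='0' (no match yet)
Bit 11: prefix='00' -> emit 'c', reset
Bit 12: prefix='1' (no match yet)
Bit 13: prefix='10' -> emit 'o', reset
Bit 14: prefix='1' (no match yet)
Bit 15: prefix='10' -> emit 'o', reset
Bit 16: prefix='0' (no match yet)
Bit 17: prefix='00' -> emit 'c', reset
Bit 18: prefix='1' (no match yet)
Bit 19: prefix='11' -> emit 'a', reset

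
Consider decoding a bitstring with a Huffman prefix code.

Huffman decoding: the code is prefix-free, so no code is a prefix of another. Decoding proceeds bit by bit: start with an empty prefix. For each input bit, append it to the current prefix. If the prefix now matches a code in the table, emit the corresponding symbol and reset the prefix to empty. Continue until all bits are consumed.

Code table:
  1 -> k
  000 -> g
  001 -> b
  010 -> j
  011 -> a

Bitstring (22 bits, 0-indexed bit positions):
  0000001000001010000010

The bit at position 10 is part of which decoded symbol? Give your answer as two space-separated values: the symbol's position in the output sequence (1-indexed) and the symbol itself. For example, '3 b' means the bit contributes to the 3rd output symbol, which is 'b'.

Bit 0: prefix='0' (no match yet)
Bit 1: prefix='00' (no match yet)
Bit 2: prefix='000' -> emit 'g', reset
Bit 3: prefix='0' (no match yet)
Bit 4: prefix='00' (no match yet)
Bit 5: prefix='000' -> emit 'g', reset
Bit 6: prefix='1' -> emit 'k', reset
Bit 7: prefix='0' (no match yet)
Bit 8: prefix='00' (no match yet)
Bit 9: prefix='000' -> emit 'g', reset
Bit 10: prefix='0' (no match yet)
Bit 11: prefix='00' (no match yet)
Bit 12: prefix='001' -> emit 'b', reset
Bit 13: prefix='0' (no match yet)
Bit 14: prefix='01' (no match yet)

Answer: 5 b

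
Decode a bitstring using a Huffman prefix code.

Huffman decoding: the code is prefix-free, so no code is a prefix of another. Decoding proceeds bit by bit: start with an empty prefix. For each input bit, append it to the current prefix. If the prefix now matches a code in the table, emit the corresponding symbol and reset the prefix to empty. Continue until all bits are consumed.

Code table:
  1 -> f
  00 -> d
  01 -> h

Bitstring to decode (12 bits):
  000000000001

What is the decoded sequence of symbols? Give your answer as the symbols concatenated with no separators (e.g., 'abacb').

Answer: dddddh

Derivation:
Bit 0: prefix='0' (no match yet)
Bit 1: prefix='00' -> emit 'd', reset
Bit 2: prefix='0' (no match yet)
Bit 3: prefix='00' -> emit 'd', reset
Bit 4: prefix='0' (no match yet)
Bit 5: prefix='00' -> emit 'd', reset
Bit 6: prefix='0' (no match yet)
Bit 7: prefix='00' -> emit 'd', reset
Bit 8: prefix='0' (no match yet)
Bit 9: prefix='00' -> emit 'd', reset
Bit 10: prefix='0' (no match yet)
Bit 11: prefix='01' -> emit 'h', reset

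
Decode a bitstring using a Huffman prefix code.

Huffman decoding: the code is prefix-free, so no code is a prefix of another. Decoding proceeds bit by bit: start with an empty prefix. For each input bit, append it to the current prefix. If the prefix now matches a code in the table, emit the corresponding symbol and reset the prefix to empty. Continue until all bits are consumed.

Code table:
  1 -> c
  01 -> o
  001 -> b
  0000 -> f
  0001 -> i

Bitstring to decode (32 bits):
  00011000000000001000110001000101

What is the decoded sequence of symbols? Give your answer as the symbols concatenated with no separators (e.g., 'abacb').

Bit 0: prefix='0' (no match yet)
Bit 1: prefix='00' (no match yet)
Bit 2: prefix='000' (no match yet)
Bit 3: prefix='0001' -> emit 'i', reset
Bit 4: prefix='1' -> emit 'c', reset
Bit 5: prefix='0' (no match yet)
Bit 6: prefix='00' (no match yet)
Bit 7: prefix='000' (no match yet)
Bit 8: prefix='0000' -> emit 'f', reset
Bit 9: prefix='0' (no match yet)
Bit 10: prefix='00' (no match yet)
Bit 11: prefix='000' (no match yet)
Bit 12: prefix='0000' -> emit 'f', reset
Bit 13: prefix='0' (no match yet)
Bit 14: prefix='00' (no match yet)
Bit 15: prefix='000' (no match yet)
Bit 16: prefix='0001' -> emit 'i', reset
Bit 17: prefix='0' (no match yet)
Bit 18: prefix='00' (no match yet)
Bit 19: prefix='000' (no match yet)
Bit 20: prefix='0001' -> emit 'i', reset
Bit 21: prefix='1' -> emit 'c', reset
Bit 22: prefix='0' (no match yet)
Bit 23: prefix='00' (no match yet)
Bit 24: prefix='000' (no match yet)
Bit 25: prefix='0001' -> emit 'i', reset
Bit 26: prefix='0' (no match yet)
Bit 27: prefix='00' (no match yet)
Bit 28: prefix='000' (no match yet)
Bit 29: prefix='0001' -> emit 'i', reset
Bit 30: prefix='0' (no match yet)
Bit 31: prefix='01' -> emit 'o', reset

Answer: icffiiciio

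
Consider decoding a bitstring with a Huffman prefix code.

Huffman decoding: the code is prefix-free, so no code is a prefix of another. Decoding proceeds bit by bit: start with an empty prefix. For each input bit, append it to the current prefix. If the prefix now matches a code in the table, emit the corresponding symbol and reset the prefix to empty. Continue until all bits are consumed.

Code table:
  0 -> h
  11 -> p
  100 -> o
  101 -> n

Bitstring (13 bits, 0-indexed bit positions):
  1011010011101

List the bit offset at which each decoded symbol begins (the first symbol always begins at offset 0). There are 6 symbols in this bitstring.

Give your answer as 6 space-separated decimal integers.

Answer: 0 3 6 7 8 10

Derivation:
Bit 0: prefix='1' (no match yet)
Bit 1: prefix='10' (no match yet)
Bit 2: prefix='101' -> emit 'n', reset
Bit 3: prefix='1' (no match yet)
Bit 4: prefix='10' (no match yet)
Bit 5: prefix='101' -> emit 'n', reset
Bit 6: prefix='0' -> emit 'h', reset
Bit 7: prefix='0' -> emit 'h', reset
Bit 8: prefix='1' (no match yet)
Bit 9: prefix='11' -> emit 'p', reset
Bit 10: prefix='1' (no match yet)
Bit 11: prefix='10' (no match yet)
Bit 12: prefix='101' -> emit 'n', reset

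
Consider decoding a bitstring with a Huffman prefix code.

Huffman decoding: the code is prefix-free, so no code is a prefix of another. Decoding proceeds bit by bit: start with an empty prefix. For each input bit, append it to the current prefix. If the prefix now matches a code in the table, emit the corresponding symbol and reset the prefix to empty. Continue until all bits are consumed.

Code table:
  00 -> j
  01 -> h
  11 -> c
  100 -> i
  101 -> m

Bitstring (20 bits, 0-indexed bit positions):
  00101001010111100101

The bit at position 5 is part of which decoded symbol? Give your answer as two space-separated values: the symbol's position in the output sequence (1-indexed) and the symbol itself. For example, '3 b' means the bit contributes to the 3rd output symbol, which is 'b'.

Answer: 3 j

Derivation:
Bit 0: prefix='0' (no match yet)
Bit 1: prefix='00' -> emit 'j', reset
Bit 2: prefix='1' (no match yet)
Bit 3: prefix='10' (no match yet)
Bit 4: prefix='101' -> emit 'm', reset
Bit 5: prefix='0' (no match yet)
Bit 6: prefix='00' -> emit 'j', reset
Bit 7: prefix='1' (no match yet)
Bit 8: prefix='10' (no match yet)
Bit 9: prefix='101' -> emit 'm', reset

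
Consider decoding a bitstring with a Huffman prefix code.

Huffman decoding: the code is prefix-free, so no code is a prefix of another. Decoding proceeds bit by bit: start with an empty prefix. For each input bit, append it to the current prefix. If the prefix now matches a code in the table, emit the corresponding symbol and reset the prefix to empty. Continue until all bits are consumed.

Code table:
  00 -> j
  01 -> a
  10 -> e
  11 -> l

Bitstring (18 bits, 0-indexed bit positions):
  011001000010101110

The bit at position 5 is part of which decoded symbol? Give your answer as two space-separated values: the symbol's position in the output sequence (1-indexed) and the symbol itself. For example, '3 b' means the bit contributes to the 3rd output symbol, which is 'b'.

Answer: 3 a

Derivation:
Bit 0: prefix='0' (no match yet)
Bit 1: prefix='01' -> emit 'a', reset
Bit 2: prefix='1' (no match yet)
Bit 3: prefix='10' -> emit 'e', reset
Bit 4: prefix='0' (no match yet)
Bit 5: prefix='01' -> emit 'a', reset
Bit 6: prefix='0' (no match yet)
Bit 7: prefix='00' -> emit 'j', reset
Bit 8: prefix='0' (no match yet)
Bit 9: prefix='00' -> emit 'j', reset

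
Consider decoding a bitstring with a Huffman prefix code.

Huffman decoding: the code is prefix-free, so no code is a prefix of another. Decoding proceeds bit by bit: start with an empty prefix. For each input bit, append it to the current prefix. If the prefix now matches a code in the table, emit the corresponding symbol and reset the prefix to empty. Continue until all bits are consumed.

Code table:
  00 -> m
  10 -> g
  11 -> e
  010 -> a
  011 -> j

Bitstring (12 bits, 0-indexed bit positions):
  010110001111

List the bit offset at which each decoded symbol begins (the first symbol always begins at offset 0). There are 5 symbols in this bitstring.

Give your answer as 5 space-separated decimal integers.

Answer: 0 3 5 7 10

Derivation:
Bit 0: prefix='0' (no match yet)
Bit 1: prefix='01' (no match yet)
Bit 2: prefix='010' -> emit 'a', reset
Bit 3: prefix='1' (no match yet)
Bit 4: prefix='11' -> emit 'e', reset
Bit 5: prefix='0' (no match yet)
Bit 6: prefix='00' -> emit 'm', reset
Bit 7: prefix='0' (no match yet)
Bit 8: prefix='01' (no match yet)
Bit 9: prefix='011' -> emit 'j', reset
Bit 10: prefix='1' (no match yet)
Bit 11: prefix='11' -> emit 'e', reset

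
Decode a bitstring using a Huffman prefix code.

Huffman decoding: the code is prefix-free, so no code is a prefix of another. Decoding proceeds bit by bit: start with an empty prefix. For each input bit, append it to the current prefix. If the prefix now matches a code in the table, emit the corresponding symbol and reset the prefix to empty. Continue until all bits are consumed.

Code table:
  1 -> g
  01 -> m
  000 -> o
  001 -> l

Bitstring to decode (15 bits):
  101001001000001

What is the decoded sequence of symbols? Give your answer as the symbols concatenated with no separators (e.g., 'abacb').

Answer: gmllol

Derivation:
Bit 0: prefix='1' -> emit 'g', reset
Bit 1: prefix='0' (no match yet)
Bit 2: prefix='01' -> emit 'm', reset
Bit 3: prefix='0' (no match yet)
Bit 4: prefix='00' (no match yet)
Bit 5: prefix='001' -> emit 'l', reset
Bit 6: prefix='0' (no match yet)
Bit 7: prefix='00' (no match yet)
Bit 8: prefix='001' -> emit 'l', reset
Bit 9: prefix='0' (no match yet)
Bit 10: prefix='00' (no match yet)
Bit 11: prefix='000' -> emit 'o', reset
Bit 12: prefix='0' (no match yet)
Bit 13: prefix='00' (no match yet)
Bit 14: prefix='001' -> emit 'l', reset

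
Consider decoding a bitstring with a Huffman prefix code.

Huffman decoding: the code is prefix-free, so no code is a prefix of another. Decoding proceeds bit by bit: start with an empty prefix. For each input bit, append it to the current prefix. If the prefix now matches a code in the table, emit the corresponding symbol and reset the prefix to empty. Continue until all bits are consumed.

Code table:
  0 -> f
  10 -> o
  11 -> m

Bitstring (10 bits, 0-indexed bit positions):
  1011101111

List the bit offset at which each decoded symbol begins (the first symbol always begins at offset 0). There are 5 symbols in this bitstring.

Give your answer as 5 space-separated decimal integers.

Answer: 0 2 4 6 8

Derivation:
Bit 0: prefix='1' (no match yet)
Bit 1: prefix='10' -> emit 'o', reset
Bit 2: prefix='1' (no match yet)
Bit 3: prefix='11' -> emit 'm', reset
Bit 4: prefix='1' (no match yet)
Bit 5: prefix='10' -> emit 'o', reset
Bit 6: prefix='1' (no match yet)
Bit 7: prefix='11' -> emit 'm', reset
Bit 8: prefix='1' (no match yet)
Bit 9: prefix='11' -> emit 'm', reset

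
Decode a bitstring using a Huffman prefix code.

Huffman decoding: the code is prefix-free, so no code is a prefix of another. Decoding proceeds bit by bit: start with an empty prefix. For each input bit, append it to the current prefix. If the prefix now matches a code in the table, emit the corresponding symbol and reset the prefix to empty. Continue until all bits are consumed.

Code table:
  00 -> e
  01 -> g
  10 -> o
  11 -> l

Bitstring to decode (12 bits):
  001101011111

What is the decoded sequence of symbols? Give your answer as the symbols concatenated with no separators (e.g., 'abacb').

Bit 0: prefix='0' (no match yet)
Bit 1: prefix='00' -> emit 'e', reset
Bit 2: prefix='1' (no match yet)
Bit 3: prefix='11' -> emit 'l', reset
Bit 4: prefix='0' (no match yet)
Bit 5: prefix='01' -> emit 'g', reset
Bit 6: prefix='0' (no match yet)
Bit 7: prefix='01' -> emit 'g', reset
Bit 8: prefix='1' (no match yet)
Bit 9: prefix='11' -> emit 'l', reset
Bit 10: prefix='1' (no match yet)
Bit 11: prefix='11' -> emit 'l', reset

Answer: elggll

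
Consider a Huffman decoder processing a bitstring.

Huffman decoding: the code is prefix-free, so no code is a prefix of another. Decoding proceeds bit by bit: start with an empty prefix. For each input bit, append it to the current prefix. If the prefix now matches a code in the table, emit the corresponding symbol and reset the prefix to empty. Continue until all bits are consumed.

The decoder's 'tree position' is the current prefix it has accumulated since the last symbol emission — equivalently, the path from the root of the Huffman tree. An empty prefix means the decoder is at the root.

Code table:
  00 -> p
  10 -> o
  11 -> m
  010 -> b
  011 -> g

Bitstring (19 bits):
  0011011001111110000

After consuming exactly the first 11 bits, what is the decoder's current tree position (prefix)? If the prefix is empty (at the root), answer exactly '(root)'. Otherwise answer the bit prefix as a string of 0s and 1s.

Bit 0: prefix='0' (no match yet)
Bit 1: prefix='00' -> emit 'p', reset
Bit 2: prefix='1' (no match yet)
Bit 3: prefix='11' -> emit 'm', reset
Bit 4: prefix='0' (no match yet)
Bit 5: prefix='01' (no match yet)
Bit 6: prefix='011' -> emit 'g', reset
Bit 7: prefix='0' (no match yet)
Bit 8: prefix='00' -> emit 'p', reset
Bit 9: prefix='1' (no match yet)
Bit 10: prefix='11' -> emit 'm', reset

Answer: (root)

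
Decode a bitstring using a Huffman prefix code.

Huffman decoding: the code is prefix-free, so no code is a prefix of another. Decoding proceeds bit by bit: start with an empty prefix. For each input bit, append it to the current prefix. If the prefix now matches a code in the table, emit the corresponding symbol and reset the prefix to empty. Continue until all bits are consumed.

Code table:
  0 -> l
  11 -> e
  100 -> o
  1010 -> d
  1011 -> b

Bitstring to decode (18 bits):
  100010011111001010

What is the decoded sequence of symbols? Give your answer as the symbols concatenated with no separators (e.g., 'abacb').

Answer: oloeeod

Derivation:
Bit 0: prefix='1' (no match yet)
Bit 1: prefix='10' (no match yet)
Bit 2: prefix='100' -> emit 'o', reset
Bit 3: prefix='0' -> emit 'l', reset
Bit 4: prefix='1' (no match yet)
Bit 5: prefix='10' (no match yet)
Bit 6: prefix='100' -> emit 'o', reset
Bit 7: prefix='1' (no match yet)
Bit 8: prefix='11' -> emit 'e', reset
Bit 9: prefix='1' (no match yet)
Bit 10: prefix='11' -> emit 'e', reset
Bit 11: prefix='1' (no match yet)
Bit 12: prefix='10' (no match yet)
Bit 13: prefix='100' -> emit 'o', reset
Bit 14: prefix='1' (no match yet)
Bit 15: prefix='10' (no match yet)
Bit 16: prefix='101' (no match yet)
Bit 17: prefix='1010' -> emit 'd', reset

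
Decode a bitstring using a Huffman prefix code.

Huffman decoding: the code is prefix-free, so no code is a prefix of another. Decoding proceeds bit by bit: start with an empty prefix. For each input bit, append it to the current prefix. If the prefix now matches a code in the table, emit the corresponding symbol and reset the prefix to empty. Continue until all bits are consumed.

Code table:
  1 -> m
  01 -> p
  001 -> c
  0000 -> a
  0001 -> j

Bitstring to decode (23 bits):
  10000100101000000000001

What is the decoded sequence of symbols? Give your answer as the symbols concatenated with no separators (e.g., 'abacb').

Bit 0: prefix='1' -> emit 'm', reset
Bit 1: prefix='0' (no match yet)
Bit 2: prefix='00' (no match yet)
Bit 3: prefix='000' (no match yet)
Bit 4: prefix='0000' -> emit 'a', reset
Bit 5: prefix='1' -> emit 'm', reset
Bit 6: prefix='0' (no match yet)
Bit 7: prefix='00' (no match yet)
Bit 8: prefix='001' -> emit 'c', reset
Bit 9: prefix='0' (no match yet)
Bit 10: prefix='01' -> emit 'p', reset
Bit 11: prefix='0' (no match yet)
Bit 12: prefix='00' (no match yet)
Bit 13: prefix='000' (no match yet)
Bit 14: prefix='0000' -> emit 'a', reset
Bit 15: prefix='0' (no match yet)
Bit 16: prefix='00' (no match yet)
Bit 17: prefix='000' (no match yet)
Bit 18: prefix='0000' -> emit 'a', reset
Bit 19: prefix='0' (no match yet)
Bit 20: prefix='00' (no match yet)
Bit 21: prefix='000' (no match yet)
Bit 22: prefix='0001' -> emit 'j', reset

Answer: mamcpaaj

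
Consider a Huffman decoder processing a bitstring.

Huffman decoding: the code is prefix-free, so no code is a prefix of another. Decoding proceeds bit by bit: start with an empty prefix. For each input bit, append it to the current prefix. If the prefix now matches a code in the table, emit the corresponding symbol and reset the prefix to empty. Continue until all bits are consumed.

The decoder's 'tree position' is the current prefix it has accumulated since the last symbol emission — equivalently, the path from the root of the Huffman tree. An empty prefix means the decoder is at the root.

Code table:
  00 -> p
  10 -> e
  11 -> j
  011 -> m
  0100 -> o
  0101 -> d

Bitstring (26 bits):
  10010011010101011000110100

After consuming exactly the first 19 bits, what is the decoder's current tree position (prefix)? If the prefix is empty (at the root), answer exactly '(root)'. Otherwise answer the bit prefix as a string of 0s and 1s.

Answer: 0

Derivation:
Bit 0: prefix='1' (no match yet)
Bit 1: prefix='10' -> emit 'e', reset
Bit 2: prefix='0' (no match yet)
Bit 3: prefix='01' (no match yet)
Bit 4: prefix='010' (no match yet)
Bit 5: prefix='0100' -> emit 'o', reset
Bit 6: prefix='1' (no match yet)
Bit 7: prefix='11' -> emit 'j', reset
Bit 8: prefix='0' (no match yet)
Bit 9: prefix='01' (no match yet)
Bit 10: prefix='010' (no match yet)
Bit 11: prefix='0101' -> emit 'd', reset
Bit 12: prefix='0' (no match yet)
Bit 13: prefix='01' (no match yet)
Bit 14: prefix='010' (no match yet)
Bit 15: prefix='0101' -> emit 'd', reset
Bit 16: prefix='1' (no match yet)
Bit 17: prefix='10' -> emit 'e', reset
Bit 18: prefix='0' (no match yet)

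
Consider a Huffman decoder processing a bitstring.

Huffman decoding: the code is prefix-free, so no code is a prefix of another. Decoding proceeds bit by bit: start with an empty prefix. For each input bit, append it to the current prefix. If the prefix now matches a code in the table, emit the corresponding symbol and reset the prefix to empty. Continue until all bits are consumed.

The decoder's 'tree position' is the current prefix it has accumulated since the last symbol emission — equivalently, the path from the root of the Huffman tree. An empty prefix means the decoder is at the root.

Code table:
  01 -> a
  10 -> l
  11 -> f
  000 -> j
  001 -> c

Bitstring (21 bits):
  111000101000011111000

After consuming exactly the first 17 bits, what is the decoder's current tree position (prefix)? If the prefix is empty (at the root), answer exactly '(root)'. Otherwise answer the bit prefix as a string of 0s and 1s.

Bit 0: prefix='1' (no match yet)
Bit 1: prefix='11' -> emit 'f', reset
Bit 2: prefix='1' (no match yet)
Bit 3: prefix='10' -> emit 'l', reset
Bit 4: prefix='0' (no match yet)
Bit 5: prefix='00' (no match yet)
Bit 6: prefix='001' -> emit 'c', reset
Bit 7: prefix='0' (no match yet)
Bit 8: prefix='01' -> emit 'a', reset
Bit 9: prefix='0' (no match yet)
Bit 10: prefix='00' (no match yet)
Bit 11: prefix='000' -> emit 'j', reset
Bit 12: prefix='0' (no match yet)
Bit 13: prefix='01' -> emit 'a', reset
Bit 14: prefix='1' (no match yet)
Bit 15: prefix='11' -> emit 'f', reset
Bit 16: prefix='1' (no match yet)

Answer: 1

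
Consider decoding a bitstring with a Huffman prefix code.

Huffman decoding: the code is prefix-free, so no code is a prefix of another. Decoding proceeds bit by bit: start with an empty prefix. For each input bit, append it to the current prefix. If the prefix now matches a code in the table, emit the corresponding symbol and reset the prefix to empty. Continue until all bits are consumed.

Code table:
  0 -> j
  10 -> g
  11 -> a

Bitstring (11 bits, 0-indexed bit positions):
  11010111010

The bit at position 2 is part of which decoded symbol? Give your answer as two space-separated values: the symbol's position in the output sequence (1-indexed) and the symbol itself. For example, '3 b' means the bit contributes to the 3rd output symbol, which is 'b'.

Bit 0: prefix='1' (no match yet)
Bit 1: prefix='11' -> emit 'a', reset
Bit 2: prefix='0' -> emit 'j', reset
Bit 3: prefix='1' (no match yet)
Bit 4: prefix='10' -> emit 'g', reset
Bit 5: prefix='1' (no match yet)
Bit 6: prefix='11' -> emit 'a', reset

Answer: 2 j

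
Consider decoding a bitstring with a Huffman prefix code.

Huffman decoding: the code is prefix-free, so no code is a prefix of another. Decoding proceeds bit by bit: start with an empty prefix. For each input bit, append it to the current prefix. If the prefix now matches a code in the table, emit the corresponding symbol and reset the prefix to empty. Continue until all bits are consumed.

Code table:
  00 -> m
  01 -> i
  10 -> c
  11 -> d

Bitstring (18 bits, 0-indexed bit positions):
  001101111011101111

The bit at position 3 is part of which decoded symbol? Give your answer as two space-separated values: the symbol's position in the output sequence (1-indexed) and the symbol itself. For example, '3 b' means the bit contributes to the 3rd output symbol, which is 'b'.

Bit 0: prefix='0' (no match yet)
Bit 1: prefix='00' -> emit 'm', reset
Bit 2: prefix='1' (no match yet)
Bit 3: prefix='11' -> emit 'd', reset
Bit 4: prefix='0' (no match yet)
Bit 5: prefix='01' -> emit 'i', reset
Bit 6: prefix='1' (no match yet)
Bit 7: prefix='11' -> emit 'd', reset

Answer: 2 d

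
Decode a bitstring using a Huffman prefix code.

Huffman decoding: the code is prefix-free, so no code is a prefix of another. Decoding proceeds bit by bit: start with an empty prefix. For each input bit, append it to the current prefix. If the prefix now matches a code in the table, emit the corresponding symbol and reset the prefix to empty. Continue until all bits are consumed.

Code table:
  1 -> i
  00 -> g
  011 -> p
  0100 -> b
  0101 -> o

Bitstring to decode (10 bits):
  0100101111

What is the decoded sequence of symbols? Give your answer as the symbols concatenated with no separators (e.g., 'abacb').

Answer: bipii

Derivation:
Bit 0: prefix='0' (no match yet)
Bit 1: prefix='01' (no match yet)
Bit 2: prefix='010' (no match yet)
Bit 3: prefix='0100' -> emit 'b', reset
Bit 4: prefix='1' -> emit 'i', reset
Bit 5: prefix='0' (no match yet)
Bit 6: prefix='01' (no match yet)
Bit 7: prefix='011' -> emit 'p', reset
Bit 8: prefix='1' -> emit 'i', reset
Bit 9: prefix='1' -> emit 'i', reset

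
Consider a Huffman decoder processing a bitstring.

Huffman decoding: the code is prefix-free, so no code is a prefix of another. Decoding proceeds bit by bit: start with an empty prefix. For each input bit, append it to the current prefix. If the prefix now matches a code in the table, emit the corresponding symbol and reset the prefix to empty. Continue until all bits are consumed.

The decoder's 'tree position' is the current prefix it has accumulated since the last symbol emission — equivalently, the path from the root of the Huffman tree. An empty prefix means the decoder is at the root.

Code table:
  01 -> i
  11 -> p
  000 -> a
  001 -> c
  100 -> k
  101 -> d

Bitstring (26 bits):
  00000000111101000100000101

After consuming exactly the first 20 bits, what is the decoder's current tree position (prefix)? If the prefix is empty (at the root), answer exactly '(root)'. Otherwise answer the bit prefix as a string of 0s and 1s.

Answer: (root)

Derivation:
Bit 0: prefix='0' (no match yet)
Bit 1: prefix='00' (no match yet)
Bit 2: prefix='000' -> emit 'a', reset
Bit 3: prefix='0' (no match yet)
Bit 4: prefix='00' (no match yet)
Bit 5: prefix='000' -> emit 'a', reset
Bit 6: prefix='0' (no match yet)
Bit 7: prefix='00' (no match yet)
Bit 8: prefix='001' -> emit 'c', reset
Bit 9: prefix='1' (no match yet)
Bit 10: prefix='11' -> emit 'p', reset
Bit 11: prefix='1' (no match yet)
Bit 12: prefix='10' (no match yet)
Bit 13: prefix='101' -> emit 'd', reset
Bit 14: prefix='0' (no match yet)
Bit 15: prefix='00' (no match yet)
Bit 16: prefix='000' -> emit 'a', reset
Bit 17: prefix='1' (no match yet)
Bit 18: prefix='10' (no match yet)
Bit 19: prefix='100' -> emit 'k', reset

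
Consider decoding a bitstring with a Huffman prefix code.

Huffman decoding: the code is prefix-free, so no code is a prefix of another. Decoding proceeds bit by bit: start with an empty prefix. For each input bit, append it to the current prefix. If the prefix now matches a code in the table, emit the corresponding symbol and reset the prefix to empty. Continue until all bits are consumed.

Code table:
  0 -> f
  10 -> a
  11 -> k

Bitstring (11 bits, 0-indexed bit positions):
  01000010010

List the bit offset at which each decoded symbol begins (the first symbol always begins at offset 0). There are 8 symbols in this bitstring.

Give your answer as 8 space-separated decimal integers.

Bit 0: prefix='0' -> emit 'f', reset
Bit 1: prefix='1' (no match yet)
Bit 2: prefix='10' -> emit 'a', reset
Bit 3: prefix='0' -> emit 'f', reset
Bit 4: prefix='0' -> emit 'f', reset
Bit 5: prefix='0' -> emit 'f', reset
Bit 6: prefix='1' (no match yet)
Bit 7: prefix='10' -> emit 'a', reset
Bit 8: prefix='0' -> emit 'f', reset
Bit 9: prefix='1' (no match yet)
Bit 10: prefix='10' -> emit 'a', reset

Answer: 0 1 3 4 5 6 8 9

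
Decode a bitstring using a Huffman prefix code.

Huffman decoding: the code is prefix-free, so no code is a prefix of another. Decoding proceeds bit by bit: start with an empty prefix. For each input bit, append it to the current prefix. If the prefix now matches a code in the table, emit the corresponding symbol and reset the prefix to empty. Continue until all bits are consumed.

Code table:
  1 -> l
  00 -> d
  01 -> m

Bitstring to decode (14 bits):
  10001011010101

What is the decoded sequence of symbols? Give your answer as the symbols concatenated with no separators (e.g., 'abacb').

Answer: ldmmlmmm

Derivation:
Bit 0: prefix='1' -> emit 'l', reset
Bit 1: prefix='0' (no match yet)
Bit 2: prefix='00' -> emit 'd', reset
Bit 3: prefix='0' (no match yet)
Bit 4: prefix='01' -> emit 'm', reset
Bit 5: prefix='0' (no match yet)
Bit 6: prefix='01' -> emit 'm', reset
Bit 7: prefix='1' -> emit 'l', reset
Bit 8: prefix='0' (no match yet)
Bit 9: prefix='01' -> emit 'm', reset
Bit 10: prefix='0' (no match yet)
Bit 11: prefix='01' -> emit 'm', reset
Bit 12: prefix='0' (no match yet)
Bit 13: prefix='01' -> emit 'm', reset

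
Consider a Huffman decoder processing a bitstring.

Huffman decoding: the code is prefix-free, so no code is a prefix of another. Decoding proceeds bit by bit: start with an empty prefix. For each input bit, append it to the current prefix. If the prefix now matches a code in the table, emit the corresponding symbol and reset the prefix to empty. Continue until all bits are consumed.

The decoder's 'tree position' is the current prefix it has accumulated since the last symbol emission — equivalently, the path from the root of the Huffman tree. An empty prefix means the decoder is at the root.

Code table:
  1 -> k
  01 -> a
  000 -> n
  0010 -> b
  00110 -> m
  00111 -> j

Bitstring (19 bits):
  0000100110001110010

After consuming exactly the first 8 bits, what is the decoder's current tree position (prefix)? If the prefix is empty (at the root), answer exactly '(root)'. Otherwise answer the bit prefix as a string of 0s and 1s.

Answer: 001

Derivation:
Bit 0: prefix='0' (no match yet)
Bit 1: prefix='00' (no match yet)
Bit 2: prefix='000' -> emit 'n', reset
Bit 3: prefix='0' (no match yet)
Bit 4: prefix='01' -> emit 'a', reset
Bit 5: prefix='0' (no match yet)
Bit 6: prefix='00' (no match yet)
Bit 7: prefix='001' (no match yet)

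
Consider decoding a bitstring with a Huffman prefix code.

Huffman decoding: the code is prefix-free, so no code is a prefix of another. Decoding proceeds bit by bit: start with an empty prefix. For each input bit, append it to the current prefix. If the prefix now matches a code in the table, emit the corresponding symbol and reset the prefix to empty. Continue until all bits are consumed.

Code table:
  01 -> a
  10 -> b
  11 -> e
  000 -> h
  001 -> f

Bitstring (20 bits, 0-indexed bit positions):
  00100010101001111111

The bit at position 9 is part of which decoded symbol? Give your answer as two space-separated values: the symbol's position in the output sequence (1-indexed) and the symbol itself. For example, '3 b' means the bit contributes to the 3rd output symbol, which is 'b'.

Bit 0: prefix='0' (no match yet)
Bit 1: prefix='00' (no match yet)
Bit 2: prefix='001' -> emit 'f', reset
Bit 3: prefix='0' (no match yet)
Bit 4: prefix='00' (no match yet)
Bit 5: prefix='000' -> emit 'h', reset
Bit 6: prefix='1' (no match yet)
Bit 7: prefix='10' -> emit 'b', reset
Bit 8: prefix='1' (no match yet)
Bit 9: prefix='10' -> emit 'b', reset
Bit 10: prefix='1' (no match yet)
Bit 11: prefix='10' -> emit 'b', reset
Bit 12: prefix='0' (no match yet)
Bit 13: prefix='01' -> emit 'a', reset

Answer: 4 b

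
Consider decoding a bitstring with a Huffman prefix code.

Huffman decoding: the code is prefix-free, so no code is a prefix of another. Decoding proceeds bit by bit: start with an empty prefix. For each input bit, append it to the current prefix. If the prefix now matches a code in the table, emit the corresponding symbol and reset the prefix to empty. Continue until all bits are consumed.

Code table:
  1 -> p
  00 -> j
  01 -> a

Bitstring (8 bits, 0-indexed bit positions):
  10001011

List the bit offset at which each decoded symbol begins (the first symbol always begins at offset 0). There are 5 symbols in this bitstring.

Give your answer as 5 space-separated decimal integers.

Bit 0: prefix='1' -> emit 'p', reset
Bit 1: prefix='0' (no match yet)
Bit 2: prefix='00' -> emit 'j', reset
Bit 3: prefix='0' (no match yet)
Bit 4: prefix='01' -> emit 'a', reset
Bit 5: prefix='0' (no match yet)
Bit 6: prefix='01' -> emit 'a', reset
Bit 7: prefix='1' -> emit 'p', reset

Answer: 0 1 3 5 7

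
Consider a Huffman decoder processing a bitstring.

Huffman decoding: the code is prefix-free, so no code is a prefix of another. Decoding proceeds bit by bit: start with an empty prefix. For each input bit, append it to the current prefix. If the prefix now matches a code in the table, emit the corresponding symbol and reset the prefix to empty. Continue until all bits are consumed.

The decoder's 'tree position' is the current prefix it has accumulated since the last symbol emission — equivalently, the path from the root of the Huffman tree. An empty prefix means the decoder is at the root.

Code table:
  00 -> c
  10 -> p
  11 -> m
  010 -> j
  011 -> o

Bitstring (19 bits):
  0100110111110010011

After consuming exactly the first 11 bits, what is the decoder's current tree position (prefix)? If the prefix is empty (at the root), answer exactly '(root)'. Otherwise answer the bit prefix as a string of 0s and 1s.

Bit 0: prefix='0' (no match yet)
Bit 1: prefix='01' (no match yet)
Bit 2: prefix='010' -> emit 'j', reset
Bit 3: prefix='0' (no match yet)
Bit 4: prefix='01' (no match yet)
Bit 5: prefix='011' -> emit 'o', reset
Bit 6: prefix='0' (no match yet)
Bit 7: prefix='01' (no match yet)
Bit 8: prefix='011' -> emit 'o', reset
Bit 9: prefix='1' (no match yet)
Bit 10: prefix='11' -> emit 'm', reset

Answer: (root)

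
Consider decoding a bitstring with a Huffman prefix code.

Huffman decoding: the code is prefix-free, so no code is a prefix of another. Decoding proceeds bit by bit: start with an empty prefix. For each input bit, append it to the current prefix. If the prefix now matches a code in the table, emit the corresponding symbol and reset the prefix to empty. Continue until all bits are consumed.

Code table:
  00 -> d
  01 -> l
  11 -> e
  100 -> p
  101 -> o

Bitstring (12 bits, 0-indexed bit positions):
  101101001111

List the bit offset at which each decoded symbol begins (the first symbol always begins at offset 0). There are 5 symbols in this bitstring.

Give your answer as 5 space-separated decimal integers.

Answer: 0 3 6 8 10

Derivation:
Bit 0: prefix='1' (no match yet)
Bit 1: prefix='10' (no match yet)
Bit 2: prefix='101' -> emit 'o', reset
Bit 3: prefix='1' (no match yet)
Bit 4: prefix='10' (no match yet)
Bit 5: prefix='101' -> emit 'o', reset
Bit 6: prefix='0' (no match yet)
Bit 7: prefix='00' -> emit 'd', reset
Bit 8: prefix='1' (no match yet)
Bit 9: prefix='11' -> emit 'e', reset
Bit 10: prefix='1' (no match yet)
Bit 11: prefix='11' -> emit 'e', reset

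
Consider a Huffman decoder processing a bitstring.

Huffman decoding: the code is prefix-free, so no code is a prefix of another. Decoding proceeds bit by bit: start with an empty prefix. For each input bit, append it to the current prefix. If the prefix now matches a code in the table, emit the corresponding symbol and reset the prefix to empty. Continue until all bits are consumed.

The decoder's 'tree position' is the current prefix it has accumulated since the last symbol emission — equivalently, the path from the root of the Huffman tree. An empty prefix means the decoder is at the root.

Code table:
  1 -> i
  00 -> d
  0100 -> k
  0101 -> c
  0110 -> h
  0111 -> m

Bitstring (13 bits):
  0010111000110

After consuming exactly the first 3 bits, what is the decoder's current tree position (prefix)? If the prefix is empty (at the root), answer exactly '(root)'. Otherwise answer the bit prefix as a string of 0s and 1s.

Bit 0: prefix='0' (no match yet)
Bit 1: prefix='00' -> emit 'd', reset
Bit 2: prefix='1' -> emit 'i', reset

Answer: (root)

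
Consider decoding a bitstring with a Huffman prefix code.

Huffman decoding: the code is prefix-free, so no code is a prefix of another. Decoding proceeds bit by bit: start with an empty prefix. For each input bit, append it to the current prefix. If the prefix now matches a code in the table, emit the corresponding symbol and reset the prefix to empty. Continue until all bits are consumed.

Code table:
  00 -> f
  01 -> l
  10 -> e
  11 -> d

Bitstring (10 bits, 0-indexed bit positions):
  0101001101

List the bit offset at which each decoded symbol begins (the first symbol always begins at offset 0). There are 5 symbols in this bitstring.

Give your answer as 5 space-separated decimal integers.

Answer: 0 2 4 6 8

Derivation:
Bit 0: prefix='0' (no match yet)
Bit 1: prefix='01' -> emit 'l', reset
Bit 2: prefix='0' (no match yet)
Bit 3: prefix='01' -> emit 'l', reset
Bit 4: prefix='0' (no match yet)
Bit 5: prefix='00' -> emit 'f', reset
Bit 6: prefix='1' (no match yet)
Bit 7: prefix='11' -> emit 'd', reset
Bit 8: prefix='0' (no match yet)
Bit 9: prefix='01' -> emit 'l', reset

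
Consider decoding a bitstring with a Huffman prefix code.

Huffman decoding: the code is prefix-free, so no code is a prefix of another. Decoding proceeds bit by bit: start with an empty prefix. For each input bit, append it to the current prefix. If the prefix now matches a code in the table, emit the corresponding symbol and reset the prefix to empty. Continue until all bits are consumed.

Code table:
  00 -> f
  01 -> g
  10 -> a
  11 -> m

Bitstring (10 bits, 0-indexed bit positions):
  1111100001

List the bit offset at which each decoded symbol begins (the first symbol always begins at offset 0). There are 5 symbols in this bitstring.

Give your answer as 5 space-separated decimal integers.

Bit 0: prefix='1' (no match yet)
Bit 1: prefix='11' -> emit 'm', reset
Bit 2: prefix='1' (no match yet)
Bit 3: prefix='11' -> emit 'm', reset
Bit 4: prefix='1' (no match yet)
Bit 5: prefix='10' -> emit 'a', reset
Bit 6: prefix='0' (no match yet)
Bit 7: prefix='00' -> emit 'f', reset
Bit 8: prefix='0' (no match yet)
Bit 9: prefix='01' -> emit 'g', reset

Answer: 0 2 4 6 8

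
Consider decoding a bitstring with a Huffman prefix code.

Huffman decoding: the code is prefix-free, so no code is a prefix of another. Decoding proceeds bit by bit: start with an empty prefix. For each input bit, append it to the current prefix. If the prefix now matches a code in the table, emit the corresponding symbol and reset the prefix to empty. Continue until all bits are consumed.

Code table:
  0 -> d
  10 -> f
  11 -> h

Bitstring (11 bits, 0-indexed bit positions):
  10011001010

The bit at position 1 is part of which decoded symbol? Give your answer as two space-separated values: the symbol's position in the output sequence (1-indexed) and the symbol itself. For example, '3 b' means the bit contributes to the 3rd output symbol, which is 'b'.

Bit 0: prefix='1' (no match yet)
Bit 1: prefix='10' -> emit 'f', reset
Bit 2: prefix='0' -> emit 'd', reset
Bit 3: prefix='1' (no match yet)
Bit 4: prefix='11' -> emit 'h', reset
Bit 5: prefix='0' -> emit 'd', reset

Answer: 1 f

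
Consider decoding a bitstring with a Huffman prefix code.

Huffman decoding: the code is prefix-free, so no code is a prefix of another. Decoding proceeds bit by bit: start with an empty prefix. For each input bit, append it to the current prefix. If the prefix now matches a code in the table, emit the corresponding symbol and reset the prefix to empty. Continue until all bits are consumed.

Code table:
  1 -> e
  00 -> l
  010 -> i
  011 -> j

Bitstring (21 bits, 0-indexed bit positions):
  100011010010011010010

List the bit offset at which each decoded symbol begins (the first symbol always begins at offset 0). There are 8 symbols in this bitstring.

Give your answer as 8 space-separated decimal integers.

Answer: 0 1 3 6 9 12 15 18

Derivation:
Bit 0: prefix='1' -> emit 'e', reset
Bit 1: prefix='0' (no match yet)
Bit 2: prefix='00' -> emit 'l', reset
Bit 3: prefix='0' (no match yet)
Bit 4: prefix='01' (no match yet)
Bit 5: prefix='011' -> emit 'j', reset
Bit 6: prefix='0' (no match yet)
Bit 7: prefix='01' (no match yet)
Bit 8: prefix='010' -> emit 'i', reset
Bit 9: prefix='0' (no match yet)
Bit 10: prefix='01' (no match yet)
Bit 11: prefix='010' -> emit 'i', reset
Bit 12: prefix='0' (no match yet)
Bit 13: prefix='01' (no match yet)
Bit 14: prefix='011' -> emit 'j', reset
Bit 15: prefix='0' (no match yet)
Bit 16: prefix='01' (no match yet)
Bit 17: prefix='010' -> emit 'i', reset
Bit 18: prefix='0' (no match yet)
Bit 19: prefix='01' (no match yet)
Bit 20: prefix='010' -> emit 'i', reset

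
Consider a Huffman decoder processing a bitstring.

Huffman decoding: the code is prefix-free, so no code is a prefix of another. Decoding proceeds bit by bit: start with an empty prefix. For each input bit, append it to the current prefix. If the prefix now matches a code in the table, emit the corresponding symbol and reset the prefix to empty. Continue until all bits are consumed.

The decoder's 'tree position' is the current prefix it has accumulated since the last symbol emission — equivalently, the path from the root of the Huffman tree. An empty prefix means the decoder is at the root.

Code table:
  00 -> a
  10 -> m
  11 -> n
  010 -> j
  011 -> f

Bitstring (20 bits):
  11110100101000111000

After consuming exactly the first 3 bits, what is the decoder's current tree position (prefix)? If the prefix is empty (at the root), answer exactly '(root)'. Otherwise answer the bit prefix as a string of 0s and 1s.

Answer: 1

Derivation:
Bit 0: prefix='1' (no match yet)
Bit 1: prefix='11' -> emit 'n', reset
Bit 2: prefix='1' (no match yet)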